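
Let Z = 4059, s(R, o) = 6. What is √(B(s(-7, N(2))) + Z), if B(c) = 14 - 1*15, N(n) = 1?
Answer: √4058 ≈ 63.702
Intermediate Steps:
B(c) = -1 (B(c) = 14 - 15 = -1)
√(B(s(-7, N(2))) + Z) = √(-1 + 4059) = √4058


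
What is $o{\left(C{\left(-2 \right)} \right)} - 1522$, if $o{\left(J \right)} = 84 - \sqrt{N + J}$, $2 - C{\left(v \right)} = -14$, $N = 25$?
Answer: $-1438 - \sqrt{41} \approx -1444.4$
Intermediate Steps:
$C{\left(v \right)} = 16$ ($C{\left(v \right)} = 2 - -14 = 2 + 14 = 16$)
$o{\left(J \right)} = 84 - \sqrt{25 + J}$
$o{\left(C{\left(-2 \right)} \right)} - 1522 = \left(84 - \sqrt{25 + 16}\right) - 1522 = \left(84 - \sqrt{41}\right) - 1522 = -1438 - \sqrt{41}$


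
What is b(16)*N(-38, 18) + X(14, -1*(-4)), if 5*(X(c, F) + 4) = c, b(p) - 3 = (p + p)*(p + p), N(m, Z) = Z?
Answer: 92424/5 ≈ 18485.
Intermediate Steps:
b(p) = 3 + 4*p² (b(p) = 3 + (p + p)*(p + p) = 3 + (2*p)*(2*p) = 3 + 4*p²)
X(c, F) = -4 + c/5
b(16)*N(-38, 18) + X(14, -1*(-4)) = (3 + 4*16²)*18 + (-4 + (⅕)*14) = (3 + 4*256)*18 + (-4 + 14/5) = (3 + 1024)*18 - 6/5 = 1027*18 - 6/5 = 18486 - 6/5 = 92424/5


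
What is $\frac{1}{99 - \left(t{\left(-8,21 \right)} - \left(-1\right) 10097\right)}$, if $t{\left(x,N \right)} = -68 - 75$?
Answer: $- \frac{1}{9855} \approx -0.00010147$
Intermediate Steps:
$t{\left(x,N \right)} = -143$ ($t{\left(x,N \right)} = -68 - 75 = -143$)
$\frac{1}{99 - \left(t{\left(-8,21 \right)} - \left(-1\right) 10097\right)} = \frac{1}{99 - \left(-143 - \left(-1\right) 10097\right)} = \frac{1}{99 - \left(-143 - -10097\right)} = \frac{1}{99 - \left(-143 + 10097\right)} = \frac{1}{99 - 9954} = \frac{1}{-9855} = - \frac{1}{9855}$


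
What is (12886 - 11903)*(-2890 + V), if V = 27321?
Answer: 24015673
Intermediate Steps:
(12886 - 11903)*(-2890 + V) = (12886 - 11903)*(-2890 + 27321) = 983*24431 = 24015673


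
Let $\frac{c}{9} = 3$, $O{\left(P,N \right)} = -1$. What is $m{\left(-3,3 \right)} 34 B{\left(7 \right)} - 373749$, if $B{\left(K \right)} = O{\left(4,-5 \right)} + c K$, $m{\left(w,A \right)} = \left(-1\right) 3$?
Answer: $-392925$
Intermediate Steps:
$c = 27$ ($c = 9 \cdot 3 = 27$)
$m{\left(w,A \right)} = -3$
$B{\left(K \right)} = -1 + 27 K$
$m{\left(-3,3 \right)} 34 B{\left(7 \right)} - 373749 = \left(-3\right) 34 \left(-1 + 27 \cdot 7\right) - 373749 = - 102 \left(-1 + 189\right) - 373749 = \left(-102\right) 188 - 373749 = -19176 - 373749 = -392925$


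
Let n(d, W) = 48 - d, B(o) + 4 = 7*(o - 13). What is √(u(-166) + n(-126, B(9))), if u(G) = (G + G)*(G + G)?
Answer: 17*√382 ≈ 332.26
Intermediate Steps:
B(o) = -95 + 7*o (B(o) = -4 + 7*(o - 13) = -4 + 7*(-13 + o) = -4 + (-91 + 7*o) = -95 + 7*o)
u(G) = 4*G² (u(G) = (2*G)*(2*G) = 4*G²)
√(u(-166) + n(-126, B(9))) = √(4*(-166)² + (48 - 1*(-126))) = √(4*27556 + (48 + 126)) = √(110224 + 174) = √110398 = 17*√382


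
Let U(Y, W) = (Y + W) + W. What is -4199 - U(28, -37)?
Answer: -4153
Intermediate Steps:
U(Y, W) = Y + 2*W (U(Y, W) = (W + Y) + W = Y + 2*W)
-4199 - U(28, -37) = -4199 - (28 + 2*(-37)) = -4199 - (28 - 74) = -4199 - 1*(-46) = -4199 + 46 = -4153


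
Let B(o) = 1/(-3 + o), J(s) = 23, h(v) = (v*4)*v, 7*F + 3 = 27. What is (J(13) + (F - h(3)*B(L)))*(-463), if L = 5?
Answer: -27317/7 ≈ -3902.4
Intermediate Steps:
F = 24/7 (F = -3/7 + (1/7)*27 = -3/7 + 27/7 = 24/7 ≈ 3.4286)
h(v) = 4*v**2 (h(v) = (4*v)*v = 4*v**2)
(J(13) + (F - h(3)*B(L)))*(-463) = (23 + (24/7 - 4*3**2/(-3 + 5)))*(-463) = (23 + (24/7 - 4*9/2))*(-463) = (23 + (24/7 - 36/2))*(-463) = (23 + (24/7 - 1*18))*(-463) = (23 + (24/7 - 18))*(-463) = (23 - 102/7)*(-463) = (59/7)*(-463) = -27317/7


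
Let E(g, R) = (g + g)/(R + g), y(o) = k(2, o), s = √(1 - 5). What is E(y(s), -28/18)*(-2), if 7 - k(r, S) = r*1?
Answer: -180/31 ≈ -5.8064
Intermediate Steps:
s = 2*I (s = √(-4) = 2*I ≈ 2.0*I)
k(r, S) = 7 - r
y(o) = 5 (y(o) = 7 - 1*2 = 7 - 2 = 5)
E(g, R) = 2*g/(R + g) (E(g, R) = (2*g)/(R + g) = 2*g/(R + g))
E(y(s), -28/18)*(-2) = (2*5/(-28/18 + 5))*(-2) = (2*5/(-28*1/18 + 5))*(-2) = (2*5/(-14/9 + 5))*(-2) = (2*5/(31/9))*(-2) = (2*5*(9/31))*(-2) = (90/31)*(-2) = -180/31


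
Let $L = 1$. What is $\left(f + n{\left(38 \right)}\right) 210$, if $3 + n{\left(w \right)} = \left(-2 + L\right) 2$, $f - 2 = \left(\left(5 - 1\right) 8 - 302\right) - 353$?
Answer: $-131460$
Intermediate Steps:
$f = -621$ ($f = 2 - \left(655 - \left(5 - 1\right) 8\right) = 2 + \left(\left(4 \cdot 8 - 302\right) - 353\right) = 2 + \left(\left(32 - 302\right) - 353\right) = 2 - 623 = -621$)
$n{\left(w \right)} = -5$ ($n{\left(w \right)} = -3 + \left(-2 + 1\right) 2 = -3 - 2 = -5$)
$\left(f + n{\left(38 \right)}\right) 210 = \left(-621 - 5\right) 210 = \left(-626\right) 210 = -131460$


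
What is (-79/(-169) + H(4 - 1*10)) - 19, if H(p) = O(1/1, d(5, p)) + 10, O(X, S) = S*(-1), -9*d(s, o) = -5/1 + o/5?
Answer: -70129/7605 ≈ -9.2214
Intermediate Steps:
d(s, o) = 5/9 - o/45 (d(s, o) = -(-5/1 + o/5)/9 = -(-5*1 + o*(⅕))/9 = -(-5 + o/5)/9 = 5/9 - o/45)
O(X, S) = -S
H(p) = 85/9 + p/45 (H(p) = -(5/9 - p/45) + 10 = (-5/9 + p/45) + 10 = 85/9 + p/45)
(-79/(-169) + H(4 - 1*10)) - 19 = (-79/(-169) + (85/9 + (4 - 1*10)/45)) - 19 = (-79*(-1/169) + (85/9 + (4 - 10)/45)) - 19 = (79/169 + (85/9 + (1/45)*(-6))) - 19 = (79/169 + (85/9 - 2/15)) - 19 = (79/169 + 419/45) - 19 = 74366/7605 - 19 = -70129/7605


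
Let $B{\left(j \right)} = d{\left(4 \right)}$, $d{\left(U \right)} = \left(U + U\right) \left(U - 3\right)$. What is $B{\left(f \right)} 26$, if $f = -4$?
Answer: $208$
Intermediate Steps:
$d{\left(U \right)} = 2 U \left(-3 + U\right)$
$B{\left(j \right)} = 8$ ($B{\left(j \right)} = 2 \cdot 4 \left(-3 + 4\right) = 2 \cdot 4 \cdot 1 = 8$)
$B{\left(f \right)} 26 = 8 \cdot 26 = 208$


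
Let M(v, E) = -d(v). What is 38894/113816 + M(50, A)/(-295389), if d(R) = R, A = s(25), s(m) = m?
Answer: 5747275283/16809997212 ≈ 0.34190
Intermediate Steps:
A = 25
M(v, E) = -v
38894/113816 + M(50, A)/(-295389) = 38894/113816 - 1*50/(-295389) = 38894*(1/113816) - 50*(-1/295389) = 19447/56908 + 50/295389 = 5747275283/16809997212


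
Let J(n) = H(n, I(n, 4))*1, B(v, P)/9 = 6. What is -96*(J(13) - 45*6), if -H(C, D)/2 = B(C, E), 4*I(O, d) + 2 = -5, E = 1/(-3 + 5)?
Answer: 36288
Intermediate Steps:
E = 1/2 ≈ 0.50000
B(v, P) = 54 (B(v, P) = 9*6 = 54)
I(O, d) = -7/4 (I(O, d) = -1/2 + (1/4)*(-5) = -1/2 - 5/4 = -7/4)
H(C, D) = -108 (H(C, D) = -2*54 = -108)
J(n) = -108 (J(n) = -108*1 = -108)
-96*(J(13) - 45*6) = -96*(-108 - 45*6) = -96*(-108 - 270) = -96*(-378) = 36288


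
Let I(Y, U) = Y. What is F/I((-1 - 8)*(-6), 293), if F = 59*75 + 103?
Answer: 2264/27 ≈ 83.852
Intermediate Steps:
F = 4528 (F = 4425 + 103 = 4528)
F/I((-1 - 8)*(-6), 293) = 4528/(((-1 - 8)*(-6))) = 4528/((-9*(-6))) = 4528/54 = 4528*(1/54) = 2264/27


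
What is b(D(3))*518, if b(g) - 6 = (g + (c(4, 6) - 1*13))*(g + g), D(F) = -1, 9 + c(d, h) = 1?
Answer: 25900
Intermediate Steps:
c(d, h) = -8 (c(d, h) = -9 + 1 = -8)
b(g) = 6 + 2*g*(-21 + g) (b(g) = 6 + (g + (-8 - 1*13))*(g + g) = 6 + (g + (-8 - 13))*(2*g) = 6 + (g - 21)*(2*g) = 6 + (-21 + g)*(2*g) = 6 + 2*g*(-21 + g))
b(D(3))*518 = (6 - 42*(-1) + 2*(-1)²)*518 = (6 + 42 + 2*1)*518 = (6 + 42 + 2)*518 = 50*518 = 25900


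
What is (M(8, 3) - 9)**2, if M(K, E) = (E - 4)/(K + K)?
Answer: 21025/256 ≈ 82.129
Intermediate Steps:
M(K, E) = (-4 + E)/(2*K) (M(K, E) = (-4 + E)/((2*K)) = (-4 + E)*(1/(2*K)) = (-4 + E)/(2*K))
(M(8, 3) - 9)**2 = ((1/2)*(-4 + 3)/8 - 9)**2 = ((1/2)*(1/8)*(-1) - 9)**2 = (-1/16 - 9)**2 = (-145/16)**2 = 21025/256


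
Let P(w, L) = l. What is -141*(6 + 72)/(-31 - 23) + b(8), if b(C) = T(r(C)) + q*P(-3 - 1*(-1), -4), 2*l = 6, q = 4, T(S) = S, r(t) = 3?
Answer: 656/3 ≈ 218.67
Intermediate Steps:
l = 3 (l = (1/2)*6 = 3)
P(w, L) = 3
b(C) = 15 (b(C) = 3 + 4*3 = 3 + 12 = 15)
-141*(6 + 72)/(-31 - 23) + b(8) = -141*(6 + 72)/(-31 - 23) + 15 = -10998/(-54) + 15 = -10998*(-1)/54 + 15 = -141*(-13/9) + 15 = 611/3 + 15 = 656/3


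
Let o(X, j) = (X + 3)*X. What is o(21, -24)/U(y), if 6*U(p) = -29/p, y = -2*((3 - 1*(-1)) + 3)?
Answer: 42336/29 ≈ 1459.9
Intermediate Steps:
o(X, j) = X*(3 + X) (o(X, j) = (3 + X)*X = X*(3 + X))
y = -14 (y = -2*((3 + 1) + 3) = -2*(4 + 3) = -2*7 = -14)
U(p) = -29/(6*p) (U(p) = (-29/p)/6 = -29/(6*p))
o(21, -24)/U(y) = (21*(3 + 21))/((-29/6/(-14))) = (21*24)/((-29/6*(-1/14))) = 504/(29/84) = 504*(84/29) = 42336/29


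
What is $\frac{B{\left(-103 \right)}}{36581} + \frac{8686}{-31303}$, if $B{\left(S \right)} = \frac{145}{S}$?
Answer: $- \frac{32732023233}{117944789429} \approx -0.27752$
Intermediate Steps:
$\frac{B{\left(-103 \right)}}{36581} + \frac{8686}{-31303} = \frac{145 \frac{1}{-103}}{36581} + \frac{8686}{-31303} = 145 \left(- \frac{1}{103}\right) \frac{1}{36581} + 8686 \left(- \frac{1}{31303}\right) = \left(- \frac{145}{103}\right) \frac{1}{36581} - \frac{8686}{31303} = - \frac{145}{3767843} - \frac{8686}{31303} = - \frac{32732023233}{117944789429}$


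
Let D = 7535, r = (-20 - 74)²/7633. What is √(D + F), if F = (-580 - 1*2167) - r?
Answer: 4*√17430894359/7633 ≈ 69.187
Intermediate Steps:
r = 8836/7633 (r = (-94)²*(1/7633) = 8836*(1/7633) = 8836/7633 ≈ 1.1576)
F = -20976687/7633 (F = (-580 - 1*2167) - 1*8836/7633 = (-580 - 2167) - 8836/7633 = -2747 - 8836/7633 = -20976687/7633 ≈ -2748.2)
√(D + F) = √(7535 - 20976687/7633) = √(36537968/7633) = 4*√17430894359/7633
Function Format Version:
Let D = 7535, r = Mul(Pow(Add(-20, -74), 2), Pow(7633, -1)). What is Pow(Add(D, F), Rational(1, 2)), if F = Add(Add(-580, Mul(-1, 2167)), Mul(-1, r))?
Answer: Mul(Rational(4, 7633), Pow(17430894359, Rational(1, 2))) ≈ 69.187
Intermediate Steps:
r = Rational(8836, 7633) (r = Mul(Pow(-94, 2), Rational(1, 7633)) = Mul(8836, Rational(1, 7633)) = Rational(8836, 7633) ≈ 1.1576)
F = Rational(-20976687, 7633) (F = Add(Add(-580, Mul(-1, 2167)), Mul(-1, Rational(8836, 7633))) = Add(Add(-580, -2167), Rational(-8836, 7633)) = Add(-2747, Rational(-8836, 7633)) = Rational(-20976687, 7633) ≈ -2748.2)
Pow(Add(D, F), Rational(1, 2)) = Pow(Add(7535, Rational(-20976687, 7633)), Rational(1, 2)) = Pow(Rational(36537968, 7633), Rational(1, 2)) = Mul(Rational(4, 7633), Pow(17430894359, Rational(1, 2)))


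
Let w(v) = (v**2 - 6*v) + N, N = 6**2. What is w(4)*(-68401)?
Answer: -1915228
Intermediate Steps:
N = 36
w(v) = 36 + v**2 - 6*v (w(v) = (v**2 - 6*v) + 36 = 36 + v**2 - 6*v)
w(4)*(-68401) = (36 + 4**2 - 6*4)*(-68401) = (36 + 16 - 24)*(-68401) = 28*(-68401) = -1915228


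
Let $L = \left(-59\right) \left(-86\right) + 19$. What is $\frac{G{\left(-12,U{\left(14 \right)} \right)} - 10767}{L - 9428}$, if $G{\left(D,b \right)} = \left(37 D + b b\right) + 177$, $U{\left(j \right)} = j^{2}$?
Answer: $- \frac{27382}{4335} \approx -6.3165$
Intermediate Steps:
$G{\left(D,b \right)} = 177 + b^{2} + 37 D$ ($G{\left(D,b \right)} = \left(37 D + b^{2}\right) + 177 = \left(b^{2} + 37 D\right) + 177 = 177 + b^{2} + 37 D$)
$L = 5093$ ($L = 5074 + 19 = 5093$)
$\frac{G{\left(-12,U{\left(14 \right)} \right)} - 10767}{L - 9428} = \frac{\left(177 + \left(14^{2}\right)^{2} + 37 \left(-12\right)\right) - 10767}{5093 - 9428} = \frac{\left(177 + 196^{2} - 444\right) - 10767}{-4335} = \left(\left(177 + 38416 - 444\right) - 10767\right) \left(- \frac{1}{4335}\right) = \left(38149 - 10767\right) \left(- \frac{1}{4335}\right) = 27382 \left(- \frac{1}{4335}\right) = - \frac{27382}{4335}$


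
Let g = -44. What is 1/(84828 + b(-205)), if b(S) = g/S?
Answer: 205/17389784 ≈ 1.1789e-5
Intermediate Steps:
b(S) = -44/S
1/(84828 + b(-205)) = 1/(84828 - 44/(-205)) = 1/(84828 - 44*(-1/205)) = 1/(84828 + 44/205) = 1/(17389784/205) = 205/17389784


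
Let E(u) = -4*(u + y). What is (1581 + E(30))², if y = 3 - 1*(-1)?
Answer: 2088025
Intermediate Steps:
y = 4 (y = 3 + 1 = 4)
E(u) = -16 - 4*u (E(u) = -4*(u + 4) = -4*(4 + u) = -16 - 4*u)
(1581 + E(30))² = (1581 + (-16 - 4*30))² = (1581 + (-16 - 120))² = (1581 - 136)² = 1445² = 2088025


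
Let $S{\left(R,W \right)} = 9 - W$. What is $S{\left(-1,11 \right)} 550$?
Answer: $-1100$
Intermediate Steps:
$S{\left(-1,11 \right)} 550 = \left(9 - 11\right) 550 = \left(-2\right) 550 = -1100$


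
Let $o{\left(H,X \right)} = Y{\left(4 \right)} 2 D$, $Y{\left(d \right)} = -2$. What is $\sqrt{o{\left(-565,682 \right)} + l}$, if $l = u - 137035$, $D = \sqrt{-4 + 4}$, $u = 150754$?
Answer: $\sqrt{13719} \approx 117.13$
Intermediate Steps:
$D = 0$ ($D = \sqrt{0} = 0$)
$o{\left(H,X \right)} = 0$ ($o{\left(H,X \right)} = \left(-2\right) 2 \cdot 0 = \left(-4\right) 0 = 0$)
$l = 13719$ ($l = 150754 - 137035 = 13719$)
$\sqrt{o{\left(-565,682 \right)} + l} = \sqrt{0 + 13719} = \sqrt{13719}$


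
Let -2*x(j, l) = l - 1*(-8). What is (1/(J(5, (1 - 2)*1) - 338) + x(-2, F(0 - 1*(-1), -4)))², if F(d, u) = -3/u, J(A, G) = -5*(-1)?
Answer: 136025569/7096896 ≈ 19.167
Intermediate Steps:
J(A, G) = 5
x(j, l) = -4 - l/2 (x(j, l) = -(l - 1*(-8))/2 = -(l + 8)/2 = -(8 + l)/2 = -4 - l/2)
(1/(J(5, (1 - 2)*1) - 338) + x(-2, F(0 - 1*(-1), -4)))² = (1/(5 - 338) + (-4 - (-3)/(2*(-4))))² = (1/(-333) + (-4 - (-3)*(-1)/(2*4)))² = (-1/333 + (-4 - ½*¾))² = (-1/333 + (-4 - 3/8))² = (-1/333 - 35/8)² = (-11663/2664)² = 136025569/7096896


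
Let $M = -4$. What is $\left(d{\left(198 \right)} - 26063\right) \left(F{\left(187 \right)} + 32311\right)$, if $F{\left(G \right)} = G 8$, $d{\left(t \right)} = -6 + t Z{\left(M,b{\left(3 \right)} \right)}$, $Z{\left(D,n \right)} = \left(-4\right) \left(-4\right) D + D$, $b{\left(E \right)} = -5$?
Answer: $-1336492131$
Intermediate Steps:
$Z{\left(D,n \right)} = 17 D$ ($Z{\left(D,n \right)} = 16 D + D = 17 D$)
$d{\left(t \right)} = -6 - 68 t$ ($d{\left(t \right)} = -6 + t 17 \left(-4\right) = -6 + t \left(-68\right) = -6 - 68 t$)
$F{\left(G \right)} = 8 G$
$\left(d{\left(198 \right)} - 26063\right) \left(F{\left(187 \right)} + 32311\right) = \left(\left(-6 - 13464\right) - 26063\right) \left(8 \cdot 187 + 32311\right) = \left(\left(-6 - 13464\right) - 26063\right) \left(1496 + 32311\right) = \left(-13470 - 26063\right) 33807 = \left(-39533\right) 33807 = -1336492131$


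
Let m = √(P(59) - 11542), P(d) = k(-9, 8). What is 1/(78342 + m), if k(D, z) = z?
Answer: 39171/3068740249 - I*√11534/6137480498 ≈ 1.2765e-5 - 1.7498e-8*I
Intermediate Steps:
P(d) = 8
m = I*√11534 (m = √(8 - 11542) = √(-11534) = I*√11534 ≈ 107.4*I)
1/(78342 + m) = 1/(78342 + I*√11534)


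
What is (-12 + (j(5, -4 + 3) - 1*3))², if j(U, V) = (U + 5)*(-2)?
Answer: 1225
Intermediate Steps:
j(U, V) = -10 - 2*U (j(U, V) = (5 + U)*(-2) = -10 - 2*U)
(-12 + (j(5, -4 + 3) - 1*3))² = (-12 + ((-10 - 2*5) - 1*3))² = (-12 + ((-10 - 10) - 3))² = (-12 + (-20 - 3))² = (-12 - 23)² = (-35)² = 1225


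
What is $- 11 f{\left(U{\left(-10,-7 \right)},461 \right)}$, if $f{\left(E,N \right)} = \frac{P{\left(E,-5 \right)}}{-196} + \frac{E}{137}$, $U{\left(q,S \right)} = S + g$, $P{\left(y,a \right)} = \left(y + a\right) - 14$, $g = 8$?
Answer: $- \frac{14641}{13426} \approx -1.0905$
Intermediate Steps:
$P{\left(y,a \right)} = -14 + a + y$ ($P{\left(y,a \right)} = \left(a + y\right) - 14 = -14 + a + y$)
$U{\left(q,S \right)} = 8 + S$ ($U{\left(q,S \right)} = S + 8 = 8 + S$)
$f{\left(E,N \right)} = \frac{19}{196} + \frac{59 E}{26852}$ ($f{\left(E,N \right)} = \frac{-14 - 5 + E}{-196} + \frac{E}{137} = \left(-19 + E\right) \left(- \frac{1}{196}\right) + E \frac{1}{137} = \left(\frac{19}{196} - \frac{E}{196}\right) + \frac{E}{137} = \frac{19}{196} + \frac{59 E}{26852}$)
$- 11 f{\left(U{\left(-10,-7 \right)},461 \right)} = - 11 \left(\frac{19}{196} + \frac{59 \left(8 - 7\right)}{26852}\right) = - 11 \left(\frac{19}{196} + \frac{59}{26852} \cdot 1\right) = - 11 \left(\frac{19}{196} + \frac{59}{26852}\right) = \left(-11\right) \frac{1331}{13426} = - \frac{14641}{13426}$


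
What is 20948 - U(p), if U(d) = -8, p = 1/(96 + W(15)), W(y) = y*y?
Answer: 20956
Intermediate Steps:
W(y) = y²
p = 1/321 (p = 1/(96 + 15²) = 1/(96 + 225) = 1/321 ≈ 0.0031153)
20948 - U(p) = 20948 - 1*(-8) = 20948 + 8 = 20956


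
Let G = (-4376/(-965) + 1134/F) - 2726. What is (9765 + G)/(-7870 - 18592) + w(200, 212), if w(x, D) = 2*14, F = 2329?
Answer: 1649411213031/59472948070 ≈ 27.734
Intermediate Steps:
w(x, D) = 28
G = -6115358096/2247485 (G = (-4376/(-965) + 1134/2329) - 2726 = (-4376*(-1/965) + 1134*(1/2329)) - 2726 = (4376/965 + 1134/2329) - 2726 = 11286014/2247485 - 2726 = -6115358096/2247485 ≈ -2721.0)
(9765 + G)/(-7870 - 18592) + w(200, 212) = (9765 - 6115358096/2247485)/(-7870 - 18592) + 28 = (15831332929/2247485)/(-26462) + 28 = (15831332929/2247485)*(-1/26462) + 28 = -15831332929/59472948070 + 28 = 1649411213031/59472948070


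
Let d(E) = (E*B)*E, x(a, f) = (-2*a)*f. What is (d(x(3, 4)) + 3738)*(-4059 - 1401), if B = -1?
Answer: -17264520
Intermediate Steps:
x(a, f) = -2*a*f
d(E) = -E² (d(E) = (E*(-1))*E = (-E)*E = -E²)
(d(x(3, 4)) + 3738)*(-4059 - 1401) = (-(-2*3*4)² + 3738)*(-4059 - 1401) = (-1*(-24)² + 3738)*(-5460) = (-1*576 + 3738)*(-5460) = (-576 + 3738)*(-5460) = 3162*(-5460) = -17264520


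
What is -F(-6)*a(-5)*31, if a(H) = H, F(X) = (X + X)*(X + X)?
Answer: 22320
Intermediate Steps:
F(X) = 4*X**2 (F(X) = (2*X)*(2*X) = 4*X**2)
-F(-6)*a(-5)*31 = -(4*(-6)**2)*(-5)*31 = -(4*36)*(-5)*31 = -144*(-5)*31 = -(-720)*31 = -1*(-22320) = 22320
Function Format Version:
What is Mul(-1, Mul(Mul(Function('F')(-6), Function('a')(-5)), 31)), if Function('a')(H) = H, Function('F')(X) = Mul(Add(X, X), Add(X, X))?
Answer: 22320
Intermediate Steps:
Function('F')(X) = Mul(4, Pow(X, 2)) (Function('F')(X) = Mul(Mul(2, X), Mul(2, X)) = Mul(4, Pow(X, 2)))
Mul(-1, Mul(Mul(Function('F')(-6), Function('a')(-5)), 31)) = Mul(-1, Mul(Mul(Mul(4, Pow(-6, 2)), -5), 31)) = Mul(-1, Mul(Mul(Mul(4, 36), -5), 31)) = Mul(-1, Mul(Mul(144, -5), 31)) = Mul(-1, Mul(-720, 31)) = Mul(-1, -22320) = 22320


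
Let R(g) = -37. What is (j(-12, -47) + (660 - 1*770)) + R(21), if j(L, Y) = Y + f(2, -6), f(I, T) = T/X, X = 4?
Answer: -391/2 ≈ -195.50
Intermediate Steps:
f(I, T) = T/4
j(L, Y) = -3/2 + Y (j(L, Y) = Y + (1/4)*(-6) = Y - 3/2 = -3/2 + Y)
(j(-12, -47) + (660 - 1*770)) + R(21) = ((-3/2 - 47) + (660 - 1*770)) - 37 = (-97/2 + (660 - 770)) - 37 = (-97/2 - 110) - 37 = -317/2 - 37 = -391/2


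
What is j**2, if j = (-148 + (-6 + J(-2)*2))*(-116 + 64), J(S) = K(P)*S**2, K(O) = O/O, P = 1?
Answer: 57638464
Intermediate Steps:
K(O) = 1
J(S) = S**2 (J(S) = 1*S**2 = S**2)
j = 7592 (j = (-148 + (-6 + (-2)**2*2))*(-116 + 64) = (-148 + (-6 + 4*2))*(-52) = (-148 + (-6 + 8))*(-52) = (-148 + 2)*(-52) = -146*(-52) = 7592)
j**2 = 7592**2 = 57638464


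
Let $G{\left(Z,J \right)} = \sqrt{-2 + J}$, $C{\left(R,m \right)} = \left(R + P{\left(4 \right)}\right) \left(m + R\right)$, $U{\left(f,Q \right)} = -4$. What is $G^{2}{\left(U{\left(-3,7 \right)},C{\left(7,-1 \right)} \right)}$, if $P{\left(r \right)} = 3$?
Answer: $58$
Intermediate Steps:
$C{\left(R,m \right)} = \left(3 + R\right) \left(R + m\right)$ ($C{\left(R,m \right)} = \left(R + 3\right) \left(m + R\right) = \left(3 + R\right) \left(R + m\right)$)
$G^{2}{\left(U{\left(-3,7 \right)},C{\left(7,-1 \right)} \right)} = \left(\sqrt{-2 + \left(7^{2} + 3 \cdot 7 + 3 \left(-1\right) + 7 \left(-1\right)\right)}\right)^{2} = \left(\sqrt{-2 + \left(49 + 21 - 3 - 7\right)}\right)^{2} = \left(\sqrt{-2 + 60}\right)^{2} = \left(\sqrt{58}\right)^{2} = 58$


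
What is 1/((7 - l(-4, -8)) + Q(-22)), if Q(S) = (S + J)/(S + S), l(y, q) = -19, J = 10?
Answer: 11/289 ≈ 0.038062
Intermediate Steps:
Q(S) = (10 + S)/(2*S) (Q(S) = (S + 10)/(S + S) = (10 + S)/((2*S)) = (10 + S)*(1/(2*S)) = (10 + S)/(2*S))
1/((7 - l(-4, -8)) + Q(-22)) = 1/((7 - 1*(-19)) + (½)*(10 - 22)/(-22)) = 1/((7 + 19) + (½)*(-1/22)*(-12)) = 1/(26 + 3/11) = 1/(289/11) = 11/289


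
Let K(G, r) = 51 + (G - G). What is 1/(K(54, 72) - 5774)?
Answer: -1/5723 ≈ -0.00017473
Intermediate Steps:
K(G, r) = 51 (K(G, r) = 51 + 0 = 51)
1/(K(54, 72) - 5774) = 1/(51 - 5774) = 1/(-5723) = -1/5723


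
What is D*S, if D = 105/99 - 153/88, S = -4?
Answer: 179/66 ≈ 2.7121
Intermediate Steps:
D = -179/264 (D = 105*(1/99) - 153*1/88 = 35/33 - 153/88 = -179/264 ≈ -0.67803)
D*S = -179/264*(-4) = 179/66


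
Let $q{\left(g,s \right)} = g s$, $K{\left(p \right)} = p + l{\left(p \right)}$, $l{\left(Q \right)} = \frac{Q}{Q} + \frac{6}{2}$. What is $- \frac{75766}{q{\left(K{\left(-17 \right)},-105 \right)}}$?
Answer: $- \frac{75766}{1365} \approx -55.506$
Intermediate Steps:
$l{\left(Q \right)} = 4$ ($l{\left(Q \right)} = 1 + 6 \cdot \frac{1}{2} = 1 + 3 = 4$)
$K{\left(p \right)} = 4 + p$ ($K{\left(p \right)} = p + 4 = 4 + p$)
$- \frac{75766}{q{\left(K{\left(-17 \right)},-105 \right)}} = - \frac{75766}{\left(4 - 17\right) \left(-105\right)} = - \frac{75766}{\left(-13\right) \left(-105\right)} = - \frac{75766}{1365}$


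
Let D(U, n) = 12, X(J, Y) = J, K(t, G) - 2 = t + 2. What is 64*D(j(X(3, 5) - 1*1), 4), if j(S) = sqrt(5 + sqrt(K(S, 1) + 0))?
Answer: 768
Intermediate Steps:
K(t, G) = 4 + t (K(t, G) = 2 + (t + 2) = 2 + (2 + t) = 4 + t)
j(S) = sqrt(5 + sqrt(4 + S)) (j(S) = sqrt(5 + sqrt((4 + S) + 0)) = sqrt(5 + sqrt(4 + S)))
64*D(j(X(3, 5) - 1*1), 4) = 64*12 = 768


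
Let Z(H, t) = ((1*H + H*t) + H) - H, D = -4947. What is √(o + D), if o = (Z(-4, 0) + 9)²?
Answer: I*√4922 ≈ 70.157*I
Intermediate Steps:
Z(H, t) = H + H*t (Z(H, t) = ((H + H*t) + H) - H = (2*H + H*t) - H = H + H*t)
o = 25 (o = (-4*(1 + 0) + 9)² = (-4*1 + 9)² = (-4 + 9)² = 5² = 25)
√(o + D) = √(25 - 4947) = √(-4922) = I*√4922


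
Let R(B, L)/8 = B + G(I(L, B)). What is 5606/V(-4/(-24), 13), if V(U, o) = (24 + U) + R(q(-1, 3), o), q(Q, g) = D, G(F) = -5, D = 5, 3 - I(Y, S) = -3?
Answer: 33636/145 ≈ 231.97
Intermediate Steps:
I(Y, S) = 6 (I(Y, S) = 3 - 1*(-3) = 3 + 3 = 6)
q(Q, g) = 5
R(B, L) = -40 + 8*B (R(B, L) = 8*(B - 5) = 8*(-5 + B) = -40 + 8*B)
V(U, o) = 24 + U (V(U, o) = (24 + U) + (-40 + 8*5) = (24 + U) + (-40 + 40) = (24 + U) + 0 = 24 + U)
5606/V(-4/(-24), 13) = 5606/(24 - 4/(-24)) = 5606/(24 - 4*(-1/24)) = 5606/(24 + 1/6) = 5606/(145/6) = 5606*(6/145) = 33636/145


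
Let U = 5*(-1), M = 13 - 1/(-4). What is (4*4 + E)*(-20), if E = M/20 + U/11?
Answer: -14263/44 ≈ -324.16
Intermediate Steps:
M = 53/4 (M = 13 - 1*(-1/4) = 13 + 1/4 = 53/4 ≈ 13.250)
U = -5
E = 183/880 (E = (53/4)/20 - 5/11 = (53/4)*(1/20) - 5*1/11 = 53/80 - 5/11 = 183/880 ≈ 0.20795)
(4*4 + E)*(-20) = (4*4 + 183/880)*(-20) = (16 + 183/880)*(-20) = (14263/880)*(-20) = -14263/44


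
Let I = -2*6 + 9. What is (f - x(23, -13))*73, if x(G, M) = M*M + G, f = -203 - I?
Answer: -28616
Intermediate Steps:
I = -3 (I = -12 + 9 = -3)
f = -200 (f = -203 - 1*(-3) = -203 + 3 = -200)
x(G, M) = G + M**2 (x(G, M) = M**2 + G = G + M**2)
(f - x(23, -13))*73 = (-200 - (23 + (-13)**2))*73 = (-200 - (23 + 169))*73 = (-200 - 1*192)*73 = (-200 - 192)*73 = -392*73 = -28616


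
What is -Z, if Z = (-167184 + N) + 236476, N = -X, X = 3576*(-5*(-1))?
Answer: -51412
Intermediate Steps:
X = 17880 (X = 3576*5 = 17880)
N = -17880 (N = -1*17880 = -17880)
Z = 51412 (Z = (-167184 - 17880) + 236476 = -185064 + 236476 = 51412)
-Z = -1*51412 = -51412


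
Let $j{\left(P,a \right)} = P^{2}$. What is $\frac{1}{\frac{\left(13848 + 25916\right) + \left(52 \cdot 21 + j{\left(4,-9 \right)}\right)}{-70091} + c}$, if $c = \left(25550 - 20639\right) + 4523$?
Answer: $\frac{70091}{661197622} \approx 0.00010601$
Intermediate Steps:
$c = 9434$ ($c = 4911 + 4523 = 9434$)
$\frac{1}{\frac{\left(13848 + 25916\right) + \left(52 \cdot 21 + j{\left(4,-9 \right)}\right)}{-70091} + c} = \frac{1}{\frac{\left(13848 + 25916\right) + \left(52 \cdot 21 + 4^{2}\right)}{-70091} + 9434} = \frac{1}{\left(39764 + \left(1092 + 16\right)\right) \left(- \frac{1}{70091}\right) + 9434} = \frac{1}{\left(39764 + 1108\right) \left(- \frac{1}{70091}\right) + 9434} = \frac{1}{40872 \left(- \frac{1}{70091}\right) + 9434} = \frac{1}{- \frac{40872}{70091} + 9434} = \frac{1}{\frac{661197622}{70091}} = \frac{70091}{661197622}$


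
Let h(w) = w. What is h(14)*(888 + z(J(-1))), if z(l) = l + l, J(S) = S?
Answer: 12404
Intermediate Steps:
z(l) = 2*l
h(14)*(888 + z(J(-1))) = 14*(888 + 2*(-1)) = 14*(888 - 2) = 14*886 = 12404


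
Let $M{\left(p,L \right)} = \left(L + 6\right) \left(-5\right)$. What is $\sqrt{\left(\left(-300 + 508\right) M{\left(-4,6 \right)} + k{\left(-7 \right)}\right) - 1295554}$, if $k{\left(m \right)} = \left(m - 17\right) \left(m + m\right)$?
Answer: $i \sqrt{1307698} \approx 1143.5 i$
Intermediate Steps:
$k{\left(m \right)} = 2 m \left(-17 + m\right)$ ($k{\left(m \right)} = \left(-17 + m\right) 2 m = 2 m \left(-17 + m\right)$)
$M{\left(p,L \right)} = -30 - 5 L$ ($M{\left(p,L \right)} = \left(6 + L\right) \left(-5\right) = -30 - 5 L$)
$\sqrt{\left(\left(-300 + 508\right) M{\left(-4,6 \right)} + k{\left(-7 \right)}\right) - 1295554} = \sqrt{\left(\left(-300 + 508\right) \left(-30 - 30\right) + 2 \left(-7\right) \left(-17 - 7\right)\right) - 1295554} = \sqrt{\left(208 \left(-30 - 30\right) + 2 \left(-7\right) \left(-24\right)\right) - 1295554} = \sqrt{\left(208 \left(-60\right) + 336\right) - 1295554} = \sqrt{\left(-12480 + 336\right) - 1295554} = \sqrt{-12144 - 1295554} = \sqrt{-1307698} = i \sqrt{1307698}$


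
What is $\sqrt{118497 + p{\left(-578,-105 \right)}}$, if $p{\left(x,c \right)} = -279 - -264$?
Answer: $7 \sqrt{2418} \approx 344.21$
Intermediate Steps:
$p{\left(x,c \right)} = -15$ ($p{\left(x,c \right)} = -279 + 264 = -15$)
$\sqrt{118497 + p{\left(-578,-105 \right)}} = \sqrt{118497 - 15} = \sqrt{118482} = 7 \sqrt{2418}$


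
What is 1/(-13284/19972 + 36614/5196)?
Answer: 12971814/82778893 ≈ 0.15670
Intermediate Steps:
1/(-13284/19972 + 36614/5196) = 1/(-13284*1/19972 + 36614*(1/5196)) = 1/(-3321/4993 + 18307/2598) = 1/(82778893/12971814) = 12971814/82778893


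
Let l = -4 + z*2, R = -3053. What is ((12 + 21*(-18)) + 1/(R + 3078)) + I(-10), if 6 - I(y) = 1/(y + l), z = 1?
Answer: -107963/300 ≈ -359.88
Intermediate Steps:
l = -2 (l = -4 + 1*2 = -4 + 2 = -2)
I(y) = 6 - 1/(-2 + y) (I(y) = 6 - 1/(y - 2) = 6 - 1/(-2 + y))
((12 + 21*(-18)) + 1/(R + 3078)) + I(-10) = ((12 + 21*(-18)) + 1/(-3053 + 3078)) + (-13 + 6*(-10))/(-2 - 10) = ((12 - 378) + 1/25) + (-13 - 60)/(-12) = (-366 + 1/25) - 1/12*(-73) = -9149/25 + 73/12 = -107963/300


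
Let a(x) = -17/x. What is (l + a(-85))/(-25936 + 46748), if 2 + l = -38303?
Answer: -47881/26015 ≈ -1.8405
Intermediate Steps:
l = -38305 (l = -2 - 38303 = -38305)
(l + a(-85))/(-25936 + 46748) = (-38305 - 17/(-85))/(-25936 + 46748) = (-38305 - 17*(-1/85))/20812 = (-38305 + ⅕)*(1/20812) = -191524/5*1/20812 = -47881/26015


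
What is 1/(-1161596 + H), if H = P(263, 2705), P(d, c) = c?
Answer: -1/1158891 ≈ -8.6289e-7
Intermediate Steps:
H = 2705
1/(-1161596 + H) = 1/(-1161596 + 2705) = 1/(-1158891) = -1/1158891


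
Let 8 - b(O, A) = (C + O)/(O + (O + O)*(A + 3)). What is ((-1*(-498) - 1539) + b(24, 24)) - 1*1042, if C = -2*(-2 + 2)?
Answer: -114126/55 ≈ -2075.0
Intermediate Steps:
C = 0 (C = -2*0 = 0)
b(O, A) = 8 - O/(O + 2*O*(3 + A)) (b(O, A) = 8 - (0 + O)/(O + (O + O)*(A + 3)) = 8 - O/(O + (2*O)*(3 + A)) = 8 - O/(O + 2*O*(3 + A)))
((-1*(-498) - 1539) + b(24, 24)) - 1*1042 = ((-1*(-498) - 1539) + (55 + 16*24)/(7 + 2*24)) - 1*1042 = ((498 - 1539) + (55 + 384)/(7 + 48)) - 1042 = (-1041 + 439/55) - 1042 = -56816/55 - 1042 = -114126/55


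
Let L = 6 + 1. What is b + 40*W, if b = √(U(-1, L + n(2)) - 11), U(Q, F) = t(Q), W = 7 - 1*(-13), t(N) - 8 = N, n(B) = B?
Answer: 800 + 2*I ≈ 800.0 + 2.0*I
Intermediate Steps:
t(N) = 8 + N
W = 20 (W = 7 + 13 = 20)
L = 7
U(Q, F) = 8 + Q
b = 2*I (b = √((8 - 1) - 11) = √(7 - 11) = √(-4) = 2*I ≈ 2.0*I)
b + 40*W = 2*I + 40*20 = 2*I + 800 = 800 + 2*I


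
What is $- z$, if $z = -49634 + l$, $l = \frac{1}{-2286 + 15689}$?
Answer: $\frac{665244501}{13403} \approx 49634.0$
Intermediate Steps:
$l = \frac{1}{13403} \approx 7.461 \cdot 10^{-5}$
$z = - \frac{665244501}{13403}$ ($z = -49634 + \frac{1}{13403} = - \frac{665244501}{13403} \approx -49634.0$)
$- z = \left(-1\right) \left(- \frac{665244501}{13403}\right) = \frac{665244501}{13403}$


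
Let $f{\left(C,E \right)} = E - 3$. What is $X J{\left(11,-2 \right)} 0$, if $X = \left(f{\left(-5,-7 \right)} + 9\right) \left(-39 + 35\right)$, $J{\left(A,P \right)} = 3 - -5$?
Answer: $0$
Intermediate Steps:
$J{\left(A,P \right)} = 8$ ($J{\left(A,P \right)} = 3 + 5 = 8$)
$f{\left(C,E \right)} = -3 + E$ ($f{\left(C,E \right)} = E - 3 = -3 + E$)
$X = 4$ ($X = \left(\left(-3 - 7\right) + 9\right) \left(-39 + 35\right) = \left(-10 + 9\right) \left(-4\right) = \left(-1\right) \left(-4\right) = 4$)
$X J{\left(11,-2 \right)} 0 = 4 \cdot 8 \cdot 0 = 32 \cdot 0 = 0$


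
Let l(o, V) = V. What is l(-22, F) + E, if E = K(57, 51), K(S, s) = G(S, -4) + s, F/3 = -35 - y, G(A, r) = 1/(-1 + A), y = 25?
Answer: -7223/56 ≈ -128.98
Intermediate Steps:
F = -180 (F = 3*(-35 - 1*25) = 3*(-35 - 25) = 3*(-60) = -180)
K(S, s) = s + 1/(-1 + S) (K(S, s) = 1/(-1 + S) + s = s + 1/(-1 + S))
E = 2857/56 (E = (1 + 51*(-1 + 57))/(-1 + 57) = (1 + 51*56)/56 = (1 + 2856)/56 = (1/56)*2857 = 2857/56 ≈ 51.018)
l(-22, F) + E = -180 + 2857/56 = -7223/56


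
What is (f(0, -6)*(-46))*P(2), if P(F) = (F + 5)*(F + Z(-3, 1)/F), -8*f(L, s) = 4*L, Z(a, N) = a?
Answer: 0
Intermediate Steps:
f(L, s) = -L/2
P(F) = (5 + F)*(F - 3/F) (P(F) = (F + 5)*(F - 3/F) = (5 + F)*(F - 3/F))
(f(0, -6)*(-46))*P(2) = (-½*0*(-46))*(-3 + 2² - 15/2 + 5*2) = (0*(-46))*(-3 + 4 - 15*½ + 10) = 0*(-3 + 4 - 15/2 + 10) = 0*(7/2) = 0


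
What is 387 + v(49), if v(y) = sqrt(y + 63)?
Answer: 387 + 4*sqrt(7) ≈ 397.58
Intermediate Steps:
v(y) = sqrt(63 + y)
387 + v(49) = 387 + sqrt(63 + 49) = 387 + sqrt(112) = 387 + 4*sqrt(7)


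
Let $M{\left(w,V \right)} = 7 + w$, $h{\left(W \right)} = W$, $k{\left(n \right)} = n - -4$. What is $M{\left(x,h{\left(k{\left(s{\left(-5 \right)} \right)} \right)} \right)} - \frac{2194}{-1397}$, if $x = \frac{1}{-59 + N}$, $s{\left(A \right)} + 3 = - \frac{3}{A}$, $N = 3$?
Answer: $\frac{669091}{78232} \approx 8.5526$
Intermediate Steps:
$s{\left(A \right)} = -3 - \frac{3}{A}$
$k{\left(n \right)} = 4 + n$ ($k{\left(n \right)} = n + 4 = 4 + n$)
$x = - \frac{1}{56}$ ($x = \frac{1}{-59 + 3} = \frac{1}{-56} = - \frac{1}{56} \approx -0.017857$)
$M{\left(x,h{\left(k{\left(s{\left(-5 \right)} \right)} \right)} \right)} - \frac{2194}{-1397} = \left(7 - \frac{1}{56}\right) - \frac{2194}{-1397} = \frac{391}{56} - 2194 \left(- \frac{1}{1397}\right) = \frac{391}{56} - - \frac{2194}{1397} = \frac{391}{56} + \frac{2194}{1397} = \frac{669091}{78232}$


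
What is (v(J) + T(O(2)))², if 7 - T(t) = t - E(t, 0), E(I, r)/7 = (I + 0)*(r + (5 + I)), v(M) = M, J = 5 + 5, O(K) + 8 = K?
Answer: 4225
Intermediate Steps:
O(K) = -8 + K
J = 10
E(I, r) = 7*I*(5 + I + r) (E(I, r) = 7*((I + 0)*(r + (5 + I))) = 7*(I*(5 + I + r)) = 7*I*(5 + I + r))
T(t) = 7 - t + 7*t*(5 + t) (T(t) = 7 - (t - 7*t*(5 + t + 0)) = 7 - (t - 7*t*(5 + t)) = 7 + (-t + 7*t*(5 + t)) = 7 - t + 7*t*(5 + t))
(v(J) + T(O(2)))² = (10 + (7 - (-8 + 2) + 7*(-8 + 2)*(5 + (-8 + 2))))² = (10 + (7 - 1*(-6) + 7*(-6)*(5 - 6)))² = (10 + (7 + 6 + 7*(-6)*(-1)))² = (10 + (7 + 6 + 42))² = (10 + 55)² = 65² = 4225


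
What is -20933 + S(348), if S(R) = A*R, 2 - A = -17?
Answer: -14321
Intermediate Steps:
A = 19 (A = 2 - 1*(-17) = 2 + 17 = 19)
S(R) = 19*R
-20933 + S(348) = -20933 + 19*348 = -20933 + 6612 = -14321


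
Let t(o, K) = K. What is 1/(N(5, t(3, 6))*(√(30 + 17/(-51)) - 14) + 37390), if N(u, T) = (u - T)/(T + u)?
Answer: 13573032/507512941159 + 11*√267/507512941159 ≈ 2.6745e-5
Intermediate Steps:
N(u, T) = (u - T)/(T + u)
1/(N(5, t(3, 6))*(√(30 + 17/(-51)) - 14) + 37390) = 1/(((5 - 1*6)/(6 + 5))*(√(30 + 17/(-51)) - 14) + 37390) = 1/(((5 - 6)/11)*(√(30 + 17*(-1/51)) - 14) + 37390) = 1/(((1/11)*(-1))*(√(30 - ⅓) - 14) + 37390) = 1/(-(√(89/3) - 14)/11 + 37390) = 1/(-(√267/3 - 14)/11 + 37390) = 1/(-(-14 + √267/3)/11 + 37390) = 1/((14/11 - √267/33) + 37390) = 1/(411304/11 - √267/33)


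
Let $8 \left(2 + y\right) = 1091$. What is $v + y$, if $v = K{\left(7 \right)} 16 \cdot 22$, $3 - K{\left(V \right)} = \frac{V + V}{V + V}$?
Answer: $\frac{6707}{8} \approx 838.38$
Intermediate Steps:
$K{\left(V \right)} = 2$ ($K{\left(V \right)} = 3 - \frac{V + V}{V + V} = 3 - \frac{2 V}{2 V} = 3 - 2 V \frac{1}{2 V} = 3 - 1 = 2$)
$y = \frac{1075}{8}$ ($y = -2 + \frac{1}{8} \cdot 1091 = -2 + \frac{1091}{8} = \frac{1075}{8} \approx 134.38$)
$v = 704$ ($v = 2 \cdot 16 \cdot 22 = 32 \cdot 22 = 704$)
$v + y = 704 + \frac{1075}{8} = \frac{6707}{8}$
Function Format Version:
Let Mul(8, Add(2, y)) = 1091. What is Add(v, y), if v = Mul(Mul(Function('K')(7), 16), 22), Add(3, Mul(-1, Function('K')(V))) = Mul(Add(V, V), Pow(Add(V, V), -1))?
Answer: Rational(6707, 8) ≈ 838.38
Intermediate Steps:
Function('K')(V) = 2 (Function('K')(V) = Add(3, Mul(-1, Mul(Add(V, V), Pow(Add(V, V), -1)))) = Add(3, Mul(-1, Mul(Mul(2, V), Pow(Mul(2, V), -1)))) = Add(3, Mul(-1, Mul(Mul(2, V), Mul(Rational(1, 2), Pow(V, -1))))) = Add(3, Mul(-1, 1)) = Add(3, -1) = 2)
y = Rational(1075, 8) (y = Add(-2, Mul(Rational(1, 8), 1091)) = Add(-2, Rational(1091, 8)) = Rational(1075, 8) ≈ 134.38)
v = 704 (v = Mul(Mul(2, 16), 22) = Mul(32, 22) = 704)
Add(v, y) = Add(704, Rational(1075, 8)) = Rational(6707, 8)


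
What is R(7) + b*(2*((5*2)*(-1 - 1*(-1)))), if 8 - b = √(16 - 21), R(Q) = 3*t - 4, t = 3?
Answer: 5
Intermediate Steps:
R(Q) = 5 (R(Q) = 3*3 - 4 = 9 - 4 = 5)
b = 8 - I*√5 (b = 8 - √(16 - 21) = 8 - √(-5) = 8 - I*√5 ≈ 8.0 - 2.2361*I)
R(7) + b*(2*((5*2)*(-1 - 1*(-1)))) = 5 + (8 - I*√5)*(2*((5*2)*(-1 - 1*(-1)))) = 5 + (8 - I*√5)*(2*(10*(-1 + 1))) = 5 + (8 - I*√5)*(2*(10*0)) = 5 + (8 - I*√5)*(2*0) = 5 + (8 - I*√5)*0 = 5 + 0 = 5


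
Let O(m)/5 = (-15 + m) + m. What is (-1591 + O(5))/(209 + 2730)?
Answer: -1616/2939 ≈ -0.54985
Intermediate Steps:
O(m) = -75 + 10*m (O(m) = 5*((-15 + m) + m) = 5*(-15 + 2*m) = -75 + 10*m)
(-1591 + O(5))/(209 + 2730) = (-1591 + (-75 + 10*5))/(209 + 2730) = (-1591 + (-75 + 50))/2939 = (-1591 - 25)*(1/2939) = -1616*1/2939 = -1616/2939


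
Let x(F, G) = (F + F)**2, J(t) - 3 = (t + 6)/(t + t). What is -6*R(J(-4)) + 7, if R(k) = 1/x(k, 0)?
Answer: 823/121 ≈ 6.8017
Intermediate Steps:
J(t) = 3 + (6 + t)/(2*t) (J(t) = 3 + (t + 6)/(t + t) = 3 + (6 + t)/((2*t)) = 3 + (6 + t)*(1/(2*t)) = 3 + (6 + t)/(2*t))
x(F, G) = 4*F**2 (x(F, G) = (2*F)**2 = 4*F**2)
R(k) = 1/(4*k**2)
-6*R(J(-4)) + 7 = -3/(2*(7/2 + 3/(-4))**2) + 7 = -3/(2*(7/2 + 3*(-1/4))**2) + 7 = -3/(2*(7/2 - 3/4)**2) + 7 = -3/(2*(11/4)**2) + 7 = -3*16/(2*121) + 7 = -6*4/121 + 7 = -24/121 + 7 = 823/121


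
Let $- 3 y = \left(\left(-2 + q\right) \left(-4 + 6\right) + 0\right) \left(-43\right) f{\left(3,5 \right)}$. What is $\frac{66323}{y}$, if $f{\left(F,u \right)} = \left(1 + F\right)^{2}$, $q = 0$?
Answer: $- \frac{198969}{2752} \approx -72.3$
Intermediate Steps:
$y = - \frac{2752}{3}$ ($y = - \frac{\left(\left(-2 + 0\right) \left(-4 + 6\right) + 0\right) \left(-43\right) \left(1 + 3\right)^{2}}{3} = - \frac{\left(\left(-2\right) 2 + 0\right) \left(-43\right) 4^{2}}{3} = - \frac{\left(-4 + 0\right) \left(-43\right) 16}{3} = - \frac{\left(-4\right) \left(-43\right) 16}{3} = - \frac{172 \cdot 16}{3} = \left(- \frac{1}{3}\right) 2752 = - \frac{2752}{3} \approx -917.33$)
$\frac{66323}{y} = \frac{66323}{- \frac{2752}{3}} = 66323 \left(- \frac{3}{2752}\right) = - \frac{198969}{2752}$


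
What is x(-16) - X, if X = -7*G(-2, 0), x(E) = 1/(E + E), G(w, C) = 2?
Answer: 447/32 ≈ 13.969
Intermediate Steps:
x(E) = 1/(2*E)
X = -14 (X = -7*2 = -14)
x(-16) - X = (½)/(-16) - 1*(-14) = (½)*(-1/16) + 14 = -1/32 + 14 = 447/32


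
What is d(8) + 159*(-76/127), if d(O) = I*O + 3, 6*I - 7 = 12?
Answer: -25457/381 ≈ -66.816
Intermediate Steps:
I = 19/6 (I = 7/6 + (1/6)*12 = 7/6 + 2 = 19/6 ≈ 3.1667)
d(O) = 3 + 19*O/6 (d(O) = 19*O/6 + 3 = 3 + 19*O/6)
d(8) + 159*(-76/127) = (3 + (19/6)*8) + 159*(-76/127) = (3 + 76/3) + 159*(-76*1/127) = 85/3 + 159*(-76/127) = 85/3 - 12084/127 = -25457/381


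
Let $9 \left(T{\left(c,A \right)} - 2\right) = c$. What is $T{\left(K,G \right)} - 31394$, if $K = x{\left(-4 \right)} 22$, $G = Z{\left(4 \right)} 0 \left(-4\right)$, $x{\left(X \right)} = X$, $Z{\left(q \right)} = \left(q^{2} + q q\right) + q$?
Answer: $- \frac{282616}{9} \approx -31402.0$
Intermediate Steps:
$Z{\left(q \right)} = q + 2 q^{2}$ ($Z{\left(q \right)} = \left(q^{2} + q^{2}\right) + q = 2 q^{2} + q = q + 2 q^{2}$)
$G = 0$ ($G = 4 \left(1 + 2 \cdot 4\right) 0 \left(-4\right) = 4 \left(1 + 8\right) 0 \left(-4\right) = 4 \cdot 9 \cdot 0 \left(-4\right) = 36 \cdot 0 \left(-4\right) = 0 \left(-4\right) = 0$)
$K = -88$ ($K = \left(-4\right) 22 = -88$)
$T{\left(c,A \right)} = 2 + \frac{c}{9}$
$T{\left(K,G \right)} - 31394 = \left(2 + \frac{1}{9} \left(-88\right)\right) - 31394 = \left(2 - \frac{88}{9}\right) - 31394 = - \frac{70}{9} - 31394 = - \frac{282616}{9}$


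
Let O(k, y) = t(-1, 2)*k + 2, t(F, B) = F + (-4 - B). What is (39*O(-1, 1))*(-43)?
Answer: -15093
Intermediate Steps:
t(F, B) = -4 + F - B
O(k, y) = 2 - 7*k (O(k, y) = (-4 - 1 - 1*2)*k + 2 = (-4 - 1 - 2)*k + 2 = -7*k + 2 = 2 - 7*k)
(39*O(-1, 1))*(-43) = (39*(2 - 7*(-1)))*(-43) = (39*(2 + 7))*(-43) = (39*9)*(-43) = 351*(-43) = -15093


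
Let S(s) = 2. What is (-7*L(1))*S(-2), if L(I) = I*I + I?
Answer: -28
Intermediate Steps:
L(I) = I + I**2 (L(I) = I**2 + I = I + I**2)
(-7*L(1))*S(-2) = -7*(1 + 1)*2 = -7*2*2 = -14*2 = -28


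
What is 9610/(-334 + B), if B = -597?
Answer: -9610/931 ≈ -10.322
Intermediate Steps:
9610/(-334 + B) = 9610/(-334 - 597) = 9610/(-931) = -1/931*9610 = -9610/931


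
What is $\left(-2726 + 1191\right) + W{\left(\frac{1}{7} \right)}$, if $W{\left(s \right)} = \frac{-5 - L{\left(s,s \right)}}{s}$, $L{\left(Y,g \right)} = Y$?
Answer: $-1571$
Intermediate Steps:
$W{\left(s \right)} = \frac{-5 - s}{s}$
$\left(-2726 + 1191\right) + W{\left(\frac{1}{7} \right)} = \left(-2726 + 1191\right) + \frac{-5 - \frac{1}{7}}{\frac{1}{7}} = -1535 + \frac{1}{\frac{1}{7}} \left(-5 - \frac{1}{7}\right) = -1535 + 7 \left(-5 - \frac{1}{7}\right) = -1535 + 7 \left(- \frac{36}{7}\right) = -1535 - 36 = -1571$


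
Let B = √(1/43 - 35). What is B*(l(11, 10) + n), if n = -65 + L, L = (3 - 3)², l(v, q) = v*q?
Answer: 180*I*√4042/43 ≈ 266.14*I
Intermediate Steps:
l(v, q) = q*v
L = 0 (L = 0² = 0)
B = 4*I*√4042/43 (B = √(1*(1/43) - 35) = √(1/43 - 35) = √(-1504/43) = 4*I*√4042/43 ≈ 5.9141*I)
n = -65 (n = -65 + 0 = -65)
B*(l(11, 10) + n) = (4*I*√4042/43)*(10*11 - 65) = (4*I*√4042/43)*(110 - 65) = (4*I*√4042/43)*45 = 180*I*√4042/43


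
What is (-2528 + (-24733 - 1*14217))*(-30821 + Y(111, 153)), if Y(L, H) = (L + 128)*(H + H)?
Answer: -1755058614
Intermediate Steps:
Y(L, H) = 2*H*(128 + L) (Y(L, H) = (128 + L)*(2*H) = 2*H*(128 + L))
(-2528 + (-24733 - 1*14217))*(-30821 + Y(111, 153)) = (-2528 + (-24733 - 1*14217))*(-30821 + 2*153*(128 + 111)) = (-2528 + (-24733 - 14217))*(-30821 + 2*153*239) = (-2528 - 38950)*(-30821 + 73134) = -41478*42313 = -1755058614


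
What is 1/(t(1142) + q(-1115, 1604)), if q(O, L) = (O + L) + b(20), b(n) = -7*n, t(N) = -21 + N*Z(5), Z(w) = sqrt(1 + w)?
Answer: -41/964675 + 571*sqrt(6)/3858700 ≈ 0.00031997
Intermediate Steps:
t(N) = -21 + N*sqrt(6) (t(N) = -21 + N*sqrt(1 + 5) = -21 + N*sqrt(6))
q(O, L) = -140 + L + O (q(O, L) = (O + L) - 7*20 = (L + O) - 140 = -140 + L + O)
1/(t(1142) + q(-1115, 1604)) = 1/((-21 + 1142*sqrt(6)) + (-140 + 1604 - 1115)) = 1/((-21 + 1142*sqrt(6)) + 349) = 1/(328 + 1142*sqrt(6))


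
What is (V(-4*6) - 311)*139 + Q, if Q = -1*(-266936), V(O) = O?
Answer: 220371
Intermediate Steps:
Q = 266936
(V(-4*6) - 311)*139 + Q = (-4*6 - 311)*139 + 266936 = (-24 - 311)*139 + 266936 = -335*139 + 266936 = -46565 + 266936 = 220371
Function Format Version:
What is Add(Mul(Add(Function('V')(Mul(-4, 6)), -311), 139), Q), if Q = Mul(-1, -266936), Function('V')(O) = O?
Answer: 220371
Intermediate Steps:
Q = 266936
Add(Mul(Add(Function('V')(Mul(-4, 6)), -311), 139), Q) = Add(Mul(Add(Mul(-4, 6), -311), 139), 266936) = Add(Mul(Add(-24, -311), 139), 266936) = Add(Mul(-335, 139), 266936) = Add(-46565, 266936) = 220371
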